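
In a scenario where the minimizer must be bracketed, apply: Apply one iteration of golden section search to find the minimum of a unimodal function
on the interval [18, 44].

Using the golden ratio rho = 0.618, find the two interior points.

Golden section search on [18, 44].
Golden ratio rho = 0.618 (approx).
Interior points:
  x_1 = 18 + (1-0.618)*26 = 27.9320
  x_2 = 18 + 0.618*26 = 34.0680
Compare f(x_1) and f(x_2) to determine which subinterval to keep.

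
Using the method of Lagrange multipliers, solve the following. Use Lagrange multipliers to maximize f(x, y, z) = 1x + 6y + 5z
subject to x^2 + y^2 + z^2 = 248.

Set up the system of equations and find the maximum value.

Lagrange conditions: 1 = 2*lambda*x, 6 = 2*lambda*y, 5 = 2*lambda*z
So x:1 = y:6 = z:5, i.e. x = 1t, y = 6t, z = 5t
Constraint: t^2*(1^2 + 6^2 + 5^2) = 248
  t^2 * 62 = 248  =>  t = sqrt(4)
Maximum = 1*1t + 6*6t + 5*5t = 62*sqrt(4) = 124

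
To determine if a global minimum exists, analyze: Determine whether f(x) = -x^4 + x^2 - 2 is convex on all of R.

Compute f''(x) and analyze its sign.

f(x) = -x^4 + x^2 - 2
f'(x) = -4x^3 + 2x
f''(x) = -12x^2 + 2
f''(x) = -12x^2 + 2 -> -inf as |x| -> inf
Therefore, f is not globally convex on R.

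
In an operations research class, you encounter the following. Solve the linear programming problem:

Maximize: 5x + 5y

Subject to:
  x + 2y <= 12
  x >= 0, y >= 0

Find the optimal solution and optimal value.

The feasible region has vertices at [(0, 0), (12, 0), (0, 6)].
Checking objective 5x + 5y at each vertex:
  (0, 0): 5*0 + 5*0 = 0
  (12, 0): 5*12 + 5*0 = 60
  (0, 6): 5*0 + 5*6 = 30
Maximum is 60 at (12, 0).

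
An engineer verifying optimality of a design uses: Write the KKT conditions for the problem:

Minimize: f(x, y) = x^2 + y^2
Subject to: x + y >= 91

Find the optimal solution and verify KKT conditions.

KKT conditions for min x^2 + y^2 s.t. x + y >= 91:
Stationarity: 2x = mu, 2y = mu
So x = y = mu/2.
Complementary slackness: mu*(x + y - 91) = 0
Primal feasibility: x + y >= 91; dual feasibility: mu >= 0
If mu = 0 then x = y = 0, but 0 + 0 < 91 is infeasible, so the constraint is active.
Constraint active: x + y = 2*(mu/2) = 91 => mu = 91
x = y = 91/2, f = 8281/2
Verify: stationarity 2*(91/2) = 91 = mu; primal 91/2 + 91/2 = 91 >= 91; dual mu = 91 >= 0; complementary slackness 91*(91 - 91) = 0. All KKT conditions hold.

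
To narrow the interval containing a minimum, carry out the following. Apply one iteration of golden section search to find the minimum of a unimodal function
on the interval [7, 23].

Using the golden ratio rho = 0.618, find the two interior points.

Golden section search on [7, 23].
Golden ratio rho = 0.618 (approx).
Interior points:
  x_1 = 7 + (1-0.618)*16 = 13.1120
  x_2 = 7 + 0.618*16 = 16.8880
Compare f(x_1) and f(x_2) to determine which subinterval to keep.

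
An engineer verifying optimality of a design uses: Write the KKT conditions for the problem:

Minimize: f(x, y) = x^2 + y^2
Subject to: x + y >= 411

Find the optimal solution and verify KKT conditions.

KKT conditions for min x^2 + y^2 s.t. x + y >= 411:
Stationarity: 2x = mu, 2y = mu
So x = y = mu/2.
Complementary slackness: mu*(x + y - 411) = 0
Primal feasibility: x + y >= 411; dual feasibility: mu >= 0
If mu = 0 then x = y = 0, but 0 + 0 < 411 is infeasible, so the constraint is active.
Constraint active: x + y = 2*(mu/2) = 411 => mu = 411
x = y = 411/2, f = 168921/2
Verify: stationarity 2*(411/2) = 411 = mu; primal 411/2 + 411/2 = 411 >= 411; dual mu = 411 >= 0; complementary slackness 411*(411 - 411) = 0. All KKT conditions hold.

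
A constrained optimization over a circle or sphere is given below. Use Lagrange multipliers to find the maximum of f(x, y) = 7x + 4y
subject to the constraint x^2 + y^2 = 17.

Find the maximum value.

Set up Lagrange conditions: grad f = lambda * grad g
  7 = 2*lambda*x
  4 = 2*lambda*y
From these: x/y = 7/4, so x = 7t, y = 4t for some t.
Substitute into constraint: (7t)^2 + (4t)^2 = 17
  t^2 * 65 = 17
  t = sqrt(17/65)
Maximum = 7*x + 4*y = (7^2 + 4^2)*t = 65 * sqrt(17/65) = sqrt(1105)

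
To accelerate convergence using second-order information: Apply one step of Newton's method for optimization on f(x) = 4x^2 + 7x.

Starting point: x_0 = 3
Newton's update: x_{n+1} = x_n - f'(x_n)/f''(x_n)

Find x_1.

f(x) = 4x^2 + 7x
f'(x) = 8x + (7), f''(x) = 8
Newton step: x_1 = x_0 - f'(x_0)/f''(x_0)
f'(3) = 31
x_1 = 3 - 31/8 = -7/8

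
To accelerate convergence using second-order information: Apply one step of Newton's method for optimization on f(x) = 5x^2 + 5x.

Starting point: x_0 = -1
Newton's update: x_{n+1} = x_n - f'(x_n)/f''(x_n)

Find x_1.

f(x) = 5x^2 + 5x
f'(x) = 10x + (5), f''(x) = 10
Newton step: x_1 = x_0 - f'(x_0)/f''(x_0)
f'(-1) = -5
x_1 = -1 - -5/10 = -1/2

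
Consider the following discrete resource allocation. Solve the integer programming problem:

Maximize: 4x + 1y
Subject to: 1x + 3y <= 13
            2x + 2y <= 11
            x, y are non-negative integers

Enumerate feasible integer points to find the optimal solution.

Constraint 1: 1x + 3y <= 13
Constraint 2: 2x + 2y <= 11
Feasible x range (need y >= 0): 0 <= x <= min(13/1, 11/2) => x in {0, ..., 5}.
Enumerate feasible integer points row by row (the coefficient of y is 1 > 0, so for each x the largest feasible y gives the best value):
  x = 0: y <= min((13 - 1*0)/3, (11 - 2*0)/2) => y in {0, ..., 4}; best 4*0 + 1*4 = 4
  x = 1: y <= min((13 - 1*1)/3, (11 - 2*1)/2) => y in {0, ..., 4}; best 4*1 + 1*4 = 8
  x = 2: y <= min((13 - 1*2)/3, (11 - 2*2)/2) => y in {0, ..., 3}; best 4*2 + 1*3 = 11
  x = 3: y <= min((13 - 1*3)/3, (11 - 2*3)/2) => y in {0, ..., 2}; best 4*3 + 1*2 = 14
  x = 4: y <= min((13 - 1*4)/3, (11 - 2*4)/2) => y in {0, ..., 1}; best 4*4 + 1*1 = 17
  x = 5: y <= min((13 - 1*5)/3, (11 - 2*5)/2) => y in {0}; best 4*5 + 1*0 = 20
The maximum 4x + 1y = 20 is achieved at x = 5, y = 0.
Check: 1*5 + 3*0 = 5 <= 13 and 2*5 + 2*0 = 10 <= 11.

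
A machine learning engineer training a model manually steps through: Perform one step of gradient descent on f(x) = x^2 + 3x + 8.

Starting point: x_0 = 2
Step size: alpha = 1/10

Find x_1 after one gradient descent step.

f(x) = x^2 + 3x + 8
f'(x) = 2x + 3
f'(2) = 2*2 + (3) = 7
x_1 = x_0 - alpha * f'(x_0) = 2 - 1/10 * 7 = 13/10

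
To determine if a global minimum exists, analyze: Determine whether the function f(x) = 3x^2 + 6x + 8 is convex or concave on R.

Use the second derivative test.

f(x) = 3x^2 + 6x + 8
f'(x) = 6x + 6
f''(x) = 6
Since f''(x) = 6 > 0 for all x, f is convex on R.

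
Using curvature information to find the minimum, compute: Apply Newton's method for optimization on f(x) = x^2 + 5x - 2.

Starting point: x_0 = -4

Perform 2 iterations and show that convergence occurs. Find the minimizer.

f(x) = x^2 + 5x - 2, f'(x) = 2x + (5), f''(x) = 2
Step 1: f'(-4) = -3, x_1 = -4 - -3/2 = -5/2
Step 2: f'(-5/2) = 0, x_2 = -5/2 (converged)
Newton's method converges in 1 step for quadratics.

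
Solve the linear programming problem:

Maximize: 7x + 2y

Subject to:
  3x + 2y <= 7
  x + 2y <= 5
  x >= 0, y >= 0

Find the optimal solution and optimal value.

Feasible vertices: (0, 0), (0, 5/2), (1, 2), (7/3, 0)
Objective 7x + 2y at each:
  (0, 0): 0
  (0, 5/2): 5
  (1, 2): 11
  (7/3, 0): 49/3
Maximum is 49/3 at (7/3, 0).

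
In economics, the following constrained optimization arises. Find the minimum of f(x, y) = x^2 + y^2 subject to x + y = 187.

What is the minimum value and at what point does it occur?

Substitute y = 187 - x into f(x,y) = x^2 + y^2:
g(x) = x^2 + (187 - x)^2 = 2x^2 - 374x + 34969
g'(x) = 4x - 374 = 0  =>  x = 187/2
y = 187 - 187/2 = 187/2
Minimum value = (187/2)^2 + (187/2)^2 = 34969/2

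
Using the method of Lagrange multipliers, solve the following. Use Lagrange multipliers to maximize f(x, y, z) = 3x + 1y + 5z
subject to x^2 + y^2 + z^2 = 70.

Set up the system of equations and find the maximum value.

Lagrange conditions: 3 = 2*lambda*x, 1 = 2*lambda*y, 5 = 2*lambda*z
So x:3 = y:1 = z:5, i.e. x = 3t, y = 1t, z = 5t
Constraint: t^2*(3^2 + 1^2 + 5^2) = 70
  t^2 * 35 = 70  =>  t = sqrt(2)
Maximum = 3*3t + 1*1t + 5*5t = 35*sqrt(2) = sqrt(2450)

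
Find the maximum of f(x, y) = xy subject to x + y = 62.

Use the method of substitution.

Substitute y = 62 - x into f(x,y) = xy:
g(x) = x(62 - x) = 62x - x^2
g'(x) = 62 - 2x = 0  =>  x = 31
y = 62 - 31 = 31
Maximum value = 31 * 31 = 961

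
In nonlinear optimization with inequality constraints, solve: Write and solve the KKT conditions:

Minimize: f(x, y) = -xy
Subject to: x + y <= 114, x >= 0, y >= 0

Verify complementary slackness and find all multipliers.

Problem: min -xy s.t. x + y <= 114 (multiplier lambda), x >= 0 (mu_x), y >= 0 (mu_y)
KKT stationarity: -y + lambda - mu_x = 0, -x + lambda - mu_y = 0, with lambda, mu_x, mu_y >= 0
Complementary slackness: lambda*(x + y - 114) = 0, mu_x*x = 0, mu_y*y = 0
If lambda = 0: y = -mu_x <= 0 and x = -mu_y <= 0 force x = y = 0 with f = 0; but x = y = 57 is feasible with f = -3249 < 0, so this is not the minimum. Hence lambda > 0 and x + y = 114.
Try x > 0, y > 0 (so mu_x = mu_y = 0): y = lambda, x = lambda => x = y = lambda
x + y = 114 => 2*lambda = 114 => lambda = 57
x* = y* = 57 > 0, consistent with mu_x = mu_y = 0.
(Any feasible point with x = 0 or y = 0 has f = 0 > -3249, so the minimum is not on those boundaries.)
min(-xy) = -3249 (i.e. max xy = 3249)
Multipliers: lambda = 57, mu_x = 0, mu_y = 0
Complementary slackness: lambda*(x + y - 114) = 57*(57 + 57 - 114) = 0, mu_x*x = 0*57 = 0, mu_y*y = 0*57 = 0. Satisfied.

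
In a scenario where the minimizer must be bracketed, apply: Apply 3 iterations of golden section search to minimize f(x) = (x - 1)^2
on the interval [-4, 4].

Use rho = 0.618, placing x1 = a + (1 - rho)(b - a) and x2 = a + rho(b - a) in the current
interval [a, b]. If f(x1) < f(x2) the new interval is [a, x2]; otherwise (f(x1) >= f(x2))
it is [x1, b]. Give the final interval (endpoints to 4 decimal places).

Golden section search for min of f(x) = (x - 1)^2 on [-4, 4].
Each step: x1 = a + (1 - rho)(b - a), x2 = a + rho(b - a); if f(x1) < f(x2) keep [a, x2], otherwise keep [x1, b].
Step 1: [-4.0000, 4.0000], x1=-0.9440 (f=3.7791), x2=0.9440 (f=0.0031); f(x1) > f(x2) => keep [-0.9440, 4.0000]
Step 2: [-0.9440, 4.0000], x1=0.9446 (f=0.0031), x2=2.1114 (f=1.2352); f(x1) < f(x2) => keep [-0.9440, 2.1114]
Step 3: [-0.9440, 2.1114], x1=0.2232 (f=0.6035), x2=0.9442 (f=0.0031); f(x1) > f(x2) => keep [0.2232, 2.1114]
Final interval: [0.2232, 2.1114]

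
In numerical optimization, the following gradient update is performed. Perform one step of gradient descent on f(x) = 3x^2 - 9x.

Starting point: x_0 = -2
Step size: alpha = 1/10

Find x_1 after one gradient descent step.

f(x) = 3x^2 - 9x
f'(x) = 6x - 9
f'(-2) = 6*-2 + (-9) = -21
x_1 = x_0 - alpha * f'(x_0) = -2 - 1/10 * -21 = 1/10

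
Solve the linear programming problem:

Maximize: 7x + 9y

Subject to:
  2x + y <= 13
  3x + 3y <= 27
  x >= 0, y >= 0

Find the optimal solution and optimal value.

Feasible vertices: (0, 0), (0, 9), (4, 5), (13/2, 0)
Objective 7x + 9y at each:
  (0, 0): 0
  (0, 9): 81
  (4, 5): 73
  (13/2, 0): 91/2
Maximum is 81 at (0, 9).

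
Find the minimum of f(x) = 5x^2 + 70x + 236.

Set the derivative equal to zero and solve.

f(x) = 5x^2 + 70x + 236
f'(x) = 10x + (70) = 0
x = -70/10 = -7
f(-7) = -9
Since f''(x) = 10 > 0, this is a minimum.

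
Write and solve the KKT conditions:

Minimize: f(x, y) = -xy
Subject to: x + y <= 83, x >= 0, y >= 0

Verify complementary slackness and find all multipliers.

Problem: min -xy s.t. x + y <= 83 (multiplier lambda), x >= 0 (mu_x), y >= 0 (mu_y)
KKT stationarity: -y + lambda - mu_x = 0, -x + lambda - mu_y = 0, with lambda, mu_x, mu_y >= 0
Complementary slackness: lambda*(x + y - 83) = 0, mu_x*x = 0, mu_y*y = 0
If lambda = 0: y = -mu_x <= 0 and x = -mu_y <= 0 force x = y = 0 with f = 0; but x = y = 83/2 is feasible with f = -6889/4 < 0, so this is not the minimum. Hence lambda > 0 and x + y = 83.
Try x > 0, y > 0 (so mu_x = mu_y = 0): y = lambda, x = lambda => x = y = lambda
x + y = 83 => 2*lambda = 83 => lambda = 83/2
x* = y* = 83/2 > 0, consistent with mu_x = mu_y = 0.
(Any feasible point with x = 0 or y = 0 has f = 0 > -6889/4, so the minimum is not on those boundaries.)
min(-xy) = -6889/4 (i.e. max xy = 6889/4)
Multipliers: lambda = 83/2, mu_x = 0, mu_y = 0
Complementary slackness: lambda*(x + y - 83) = 83/2*(83/2 + 83/2 - 83) = 0, mu_x*x = 0*83/2 = 0, mu_y*y = 0*83/2 = 0. Satisfied.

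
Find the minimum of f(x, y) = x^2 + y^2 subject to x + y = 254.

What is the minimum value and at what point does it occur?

Substitute y = 254 - x into f(x,y) = x^2 + y^2:
g(x) = x^2 + (254 - x)^2 = 2x^2 - 508x + 64516
g'(x) = 4x - 508 = 0  =>  x = 127
y = 254 - 127 = 127
Minimum value = 127^2 + 127^2 = 32258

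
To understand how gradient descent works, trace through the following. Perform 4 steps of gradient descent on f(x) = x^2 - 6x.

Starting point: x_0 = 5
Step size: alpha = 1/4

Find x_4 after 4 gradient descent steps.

f(x) = x^2 - 6x, f'(x) = 2x + (-6)
Step 1: f'(5) = 4, x_1 = 5 - 1/4 * 4 = 4
Step 2: f'(4) = 2, x_2 = 4 - 1/4 * 2 = 7/2
Step 3: f'(7/2) = 1, x_3 = 7/2 - 1/4 * 1 = 13/4
Step 4: f'(13/4) = 1/2, x_4 = 13/4 - 1/4 * 1/2 = 25/8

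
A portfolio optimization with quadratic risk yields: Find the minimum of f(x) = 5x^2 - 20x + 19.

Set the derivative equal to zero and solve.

f(x) = 5x^2 - 20x + 19
f'(x) = 10x + (-20) = 0
x = 20/10 = 2
f(2) = -1
Since f''(x) = 10 > 0, this is a minimum.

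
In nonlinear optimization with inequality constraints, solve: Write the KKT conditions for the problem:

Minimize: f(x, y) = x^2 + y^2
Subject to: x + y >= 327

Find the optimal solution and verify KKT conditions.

KKT conditions for min x^2 + y^2 s.t. x + y >= 327:
Stationarity: 2x = mu, 2y = mu
So x = y = mu/2.
Complementary slackness: mu*(x + y - 327) = 0
Primal feasibility: x + y >= 327; dual feasibility: mu >= 0
If mu = 0 then x = y = 0, but 0 + 0 < 327 is infeasible, so the constraint is active.
Constraint active: x + y = 2*(mu/2) = 327 => mu = 327
x = y = 327/2, f = 106929/2
Verify: stationarity 2*(327/2) = 327 = mu; primal 327/2 + 327/2 = 327 >= 327; dual mu = 327 >= 0; complementary slackness 327*(327 - 327) = 0. All KKT conditions hold.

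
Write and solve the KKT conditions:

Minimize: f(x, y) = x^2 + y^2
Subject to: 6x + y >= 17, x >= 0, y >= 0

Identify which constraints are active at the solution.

KKT conditions for min x^2 + y^2 s.t. 6x + 1y >= 17, x >= 0, y >= 0:
Stationarity: 2x = mu*6 + mu_x, 2y = mu*1 + mu_y, with mu, mu_x, mu_y >= 0
Complementary slackness: mu*(6x + y - 17) = 0, mu_x*x = 0, mu_y*y = 0
(0, 0) is infeasible (6*0 + 1*0 < 17), so if mu = 0 stationarity would force x = mu_x/2 >= 0, y = mu_y/2 >= 0 with mu_x*x = mu_y*y = 0, i.e. x = y = 0: contradiction. Hence mu > 0 and 6x + y = 17 is active.
Try x > 0, y > 0 (so mu_x = mu_y = 0): x = 6*mu/2, y = 1*mu/2
Substitute: 6*(6*mu/2) + 1*(1*mu/2) = 17
  mu*37/2 = 17 => mu = 34/37
x* = 102/37 > 0, y* = 17/37 > 0, consistent with mu_x = mu_y = 0.
f is convex and the constraints are linear, so this KKT point is the global minimum.
f* = 289/37
Active constraints: 6x + y >= 17 (holds with equality, mu = 34/37 > 0); x >= 0 and y >= 0 are inactive (mu_x = mu_y = 0).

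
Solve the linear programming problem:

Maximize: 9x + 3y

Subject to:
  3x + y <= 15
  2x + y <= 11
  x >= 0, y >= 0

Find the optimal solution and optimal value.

Feasible vertices: (0, 0), (0, 11), (4, 3), (5, 0)
Objective 9x + 3y at each:
  (0, 0): 0
  (0, 11): 33
  (4, 3): 45
  (5, 0): 45
Maximum is 45 at (4, 3).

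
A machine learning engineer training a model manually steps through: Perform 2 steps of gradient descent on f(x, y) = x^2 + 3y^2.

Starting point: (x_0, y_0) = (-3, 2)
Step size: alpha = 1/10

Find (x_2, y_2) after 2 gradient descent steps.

f(x,y) = x^2 + 3y^2
grad_x = 2x + 0y, grad_y = 6y + 0x
Step 1: grad = (-6, 12), (-12/5, 4/5)
Step 2: grad = (-24/5, 24/5), (-48/25, 8/25)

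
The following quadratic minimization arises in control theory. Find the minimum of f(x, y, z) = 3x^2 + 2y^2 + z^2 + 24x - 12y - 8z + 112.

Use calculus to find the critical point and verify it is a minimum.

f(x,y,z) = 3x^2 + 2y^2 + z^2 + 24x - 12y - 8z + 112
df/dx = 6x + (24) = 0 => x = -4
df/dy = 4y + (-12) = 0 => y = 3
df/dz = 2z + (-8) = 0 => z = 4
f(-4,3,4) = 3*(-4)^2 + 2*(3)^2 + 1*(4)^2 + 24*(-4) + -12*(3) + -8*(4) + 112 = 30
Hessian is diagonal with entries 6, 4, 2 > 0, confirmed minimum.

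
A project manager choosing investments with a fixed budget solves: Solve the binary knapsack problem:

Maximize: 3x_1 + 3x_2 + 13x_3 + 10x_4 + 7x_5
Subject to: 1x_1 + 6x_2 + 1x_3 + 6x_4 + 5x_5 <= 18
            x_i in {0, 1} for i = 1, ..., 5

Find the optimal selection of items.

Items: item 1 (v=3, w=1), item 2 (v=3, w=6), item 3 (v=13, w=1), item 4 (v=10, w=6), item 5 (v=7, w=5)
Capacity: 18
Checking all 32 subsets (w = total weight, v = total value):
  {}: w = 0, v = 0
  {1}: w = 1, v = 3
  {2}: w = 6, v = 3
  {3}: w = 1, v = 13
  {4}: w = 6, v = 10
  {5}: w = 5, v = 7
  {1, 2}: w = 7, v = 6
  {1, 3}: w = 2, v = 16
  {1, 4}: w = 7, v = 13
  {1, 5}: w = 6, v = 10
  {2, 3}: w = 7, v = 16
  {2, 4}: w = 12, v = 13
  {2, 5}: w = 11, v = 10
  {3, 4}: w = 7, v = 23
  {3, 5}: w = 6, v = 20
  {4, 5}: w = 11, v = 17
  {1, 2, 3}: w = 8, v = 19
  {1, 2, 4}: w = 13, v = 16
  {1, 2, 5}: w = 12, v = 13
  {1, 3, 4}: w = 8, v = 26
  {1, 3, 5}: w = 7, v = 23
  {1, 4, 5}: w = 12, v = 20
  {2, 3, 4}: w = 13, v = 26
  {2, 3, 5}: w = 12, v = 23
  {2, 4, 5}: w = 17, v = 20
  {3, 4, 5}: w = 12, v = 30
  {1, 2, 3, 4}: w = 14, v = 29
  {1, 2, 3, 5}: w = 13, v = 26
  {1, 2, 4, 5}: w = 18, v = 23
  {1, 3, 4, 5}: w = 13, v = 33
  {2, 3, 4, 5}: w = 18, v = 33
  {1, 2, 3, 4, 5}: w = 19 > 18, infeasible
Best feasible subset: items [1, 3, 4, 5]
(The same value 33 is also attained by {2, 3, 4, 5}.)
Total weight: 13 <= 18, total value: 33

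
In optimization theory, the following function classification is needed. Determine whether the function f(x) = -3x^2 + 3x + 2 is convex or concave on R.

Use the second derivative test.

f(x) = -3x^2 + 3x + 2
f'(x) = -6x + 3
f''(x) = -6
Since f''(x) = -6 < 0 for all x, f is concave on R.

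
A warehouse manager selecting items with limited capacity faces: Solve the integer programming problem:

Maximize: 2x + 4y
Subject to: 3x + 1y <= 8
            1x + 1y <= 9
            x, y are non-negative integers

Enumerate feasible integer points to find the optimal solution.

Constraint 1: 3x + 1y <= 8
Constraint 2: 1x + 1y <= 9
Feasible x range (need y >= 0): 0 <= x <= min(8/3, 9/1) => x in {0, ..., 2}.
Enumerate feasible integer points row by row (the coefficient of y is 4 > 0, so for each x the largest feasible y gives the best value):
  x = 0: y <= min((8 - 3*0)/1, (9 - 1*0)/1) => y in {0, ..., 8}; best 2*0 + 4*8 = 32
  x = 1: y <= min((8 - 3*1)/1, (9 - 1*1)/1) => y in {0, ..., 5}; best 2*1 + 4*5 = 22
  x = 2: y <= min((8 - 3*2)/1, (9 - 1*2)/1) => y in {0, ..., 2}; best 2*2 + 4*2 = 12
The maximum 2x + 4y = 32 is achieved at x = 0, y = 8.
Check: 3*0 + 1*8 = 8 <= 8 and 1*0 + 1*8 = 8 <= 9.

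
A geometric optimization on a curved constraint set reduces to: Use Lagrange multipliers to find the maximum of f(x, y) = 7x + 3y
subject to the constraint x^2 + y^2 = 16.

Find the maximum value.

Set up Lagrange conditions: grad f = lambda * grad g
  7 = 2*lambda*x
  3 = 2*lambda*y
From these: x/y = 7/3, so x = 7t, y = 3t for some t.
Substitute into constraint: (7t)^2 + (3t)^2 = 16
  t^2 * 58 = 16
  t = sqrt(16/58)
Maximum = 7*x + 3*y = (7^2 + 3^2)*t = 58 * sqrt(16/58) = sqrt(928)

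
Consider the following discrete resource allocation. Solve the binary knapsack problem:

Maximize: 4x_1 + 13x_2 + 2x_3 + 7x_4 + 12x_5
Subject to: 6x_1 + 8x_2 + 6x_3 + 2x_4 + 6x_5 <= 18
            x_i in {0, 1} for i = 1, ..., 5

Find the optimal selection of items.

Items: item 1 (v=4, w=6), item 2 (v=13, w=8), item 3 (v=2, w=6), item 4 (v=7, w=2), item 5 (v=12, w=6)
Capacity: 18
Checking all 32 subsets (w = total weight, v = total value):
  {}: w = 0, v = 0
  {1}: w = 6, v = 4
  {2}: w = 8, v = 13
  {3}: w = 6, v = 2
  {4}: w = 2, v = 7
  {5}: w = 6, v = 12
  {1, 2}: w = 14, v = 17
  {1, 3}: w = 12, v = 6
  {1, 4}: w = 8, v = 11
  {1, 5}: w = 12, v = 16
  {2, 3}: w = 14, v = 15
  {2, 4}: w = 10, v = 20
  {2, 5}: w = 14, v = 25
  {3, 4}: w = 8, v = 9
  {3, 5}: w = 12, v = 14
  {4, 5}: w = 8, v = 19
  {1, 2, 3}: w = 20 > 18, infeasible
  {1, 2, 4}: w = 16, v = 24
  {1, 2, 5}: w = 20 > 18, infeasible
  {1, 3, 4}: w = 14, v = 13
  {1, 3, 5}: w = 18, v = 18
  {1, 4, 5}: w = 14, v = 23
  {2, 3, 4}: w = 16, v = 22
  {2, 3, 5}: w = 20 > 18, infeasible
  {2, 4, 5}: w = 16, v = 32
  {3, 4, 5}: w = 14, v = 21
  {1, 2, 3, 4}: w = 22 > 18, infeasible
  {1, 2, 3, 5}: w = 26 > 18, infeasible
  {1, 2, 4, 5}: w = 22 > 18, infeasible
  {1, 3, 4, 5}: w = 20 > 18, infeasible
  {2, 3, 4, 5}: w = 22 > 18, infeasible
  {1, 2, 3, 4, 5}: w = 28 > 18, infeasible
Best feasible subset: items [2, 4, 5]
Total weight: 16 <= 18, total value: 32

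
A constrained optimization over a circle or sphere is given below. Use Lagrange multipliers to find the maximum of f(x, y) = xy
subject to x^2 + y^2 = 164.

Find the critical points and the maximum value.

Lagrange conditions: y = 2*lambda*x and x = 2*lambda*y
If x = 0 then y = 0, violating the constraint, so x, y != 0.
Dividing: y/x = x/y => x^2 = y^2 => y = x or y = -x
Constraint: 2x^2 = 164 => x^2 = 82 => x = +/-sqrt(82)
Critical points: (sqrt(82), sqrt(82)), (-sqrt(82), -sqrt(82)), (sqrt(82), -sqrt(82)), (-sqrt(82), sqrt(82))
  y = x:  xy = x^2 = 82  at (sqrt(82), sqrt(82)) and (-sqrt(82), -sqrt(82))
  y = -x: xy = -x^2 = -82 at (sqrt(82), -sqrt(82)) and (-sqrt(82), sqrt(82))
Maximum xy = 82 at (sqrt(82), sqrt(82)) and (-sqrt(82), -sqrt(82))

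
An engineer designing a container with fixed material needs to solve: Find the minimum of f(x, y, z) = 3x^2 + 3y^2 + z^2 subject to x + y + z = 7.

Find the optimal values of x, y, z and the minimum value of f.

Using Lagrange multipliers on f = 3x^2 + 3y^2 + z^2 with constraint x + y + z = 7:
Conditions: 2*3*x = lambda, 2*3*y = lambda, 2*1*z = lambda
So x = lambda/6, y = lambda/6, z = lambda/2
Substituting into constraint: lambda * (5/6) = 7
lambda = 42/5
x = 7/5, y = 7/5, z = 21/5
Minimum value = 147/5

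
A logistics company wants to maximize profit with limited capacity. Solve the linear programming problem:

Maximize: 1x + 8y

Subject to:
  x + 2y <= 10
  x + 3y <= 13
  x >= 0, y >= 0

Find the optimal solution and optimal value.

Feasible vertices: (0, 0), (0, 13/3), (4, 3), (10, 0)
Objective 1x + 8y at each:
  (0, 0): 0
  (0, 13/3): 104/3
  (4, 3): 28
  (10, 0): 10
Maximum is 104/3 at (0, 13/3).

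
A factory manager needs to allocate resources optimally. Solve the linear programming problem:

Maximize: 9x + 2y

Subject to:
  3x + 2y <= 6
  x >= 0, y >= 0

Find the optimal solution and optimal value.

The feasible region has vertices at [(0, 0), (2, 0), (0, 3)].
Checking objective 9x + 2y at each vertex:
  (0, 0): 9*0 + 2*0 = 0
  (2, 0): 9*2 + 2*0 = 18
  (0, 3): 9*0 + 2*3 = 6
Maximum is 18 at (2, 0).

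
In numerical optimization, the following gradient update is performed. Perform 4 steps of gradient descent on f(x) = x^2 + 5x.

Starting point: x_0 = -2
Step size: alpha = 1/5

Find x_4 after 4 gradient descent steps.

f(x) = x^2 + 5x, f'(x) = 2x + (5)
Step 1: f'(-2) = 1, x_1 = -2 - 1/5 * 1 = -11/5
Step 2: f'(-11/5) = 3/5, x_2 = -11/5 - 1/5 * 3/5 = -58/25
Step 3: f'(-58/25) = 9/25, x_3 = -58/25 - 1/5 * 9/25 = -299/125
Step 4: f'(-299/125) = 27/125, x_4 = -299/125 - 1/5 * 27/125 = -1522/625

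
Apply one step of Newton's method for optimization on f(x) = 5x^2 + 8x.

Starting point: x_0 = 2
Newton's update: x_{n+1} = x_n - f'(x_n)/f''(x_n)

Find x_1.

f(x) = 5x^2 + 8x
f'(x) = 10x + (8), f''(x) = 10
Newton step: x_1 = x_0 - f'(x_0)/f''(x_0)
f'(2) = 28
x_1 = 2 - 28/10 = -4/5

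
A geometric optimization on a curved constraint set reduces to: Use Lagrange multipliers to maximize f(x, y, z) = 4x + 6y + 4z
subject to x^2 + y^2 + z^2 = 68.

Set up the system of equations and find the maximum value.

Lagrange conditions: 4 = 2*lambda*x, 6 = 2*lambda*y, 4 = 2*lambda*z
So x:4 = y:6 = z:4, i.e. x = 4t, y = 6t, z = 4t
Constraint: t^2*(4^2 + 6^2 + 4^2) = 68
  t^2 * 68 = 68  =>  t = sqrt(1)
Maximum = 4*4t + 6*6t + 4*4t = 68*sqrt(1) = 68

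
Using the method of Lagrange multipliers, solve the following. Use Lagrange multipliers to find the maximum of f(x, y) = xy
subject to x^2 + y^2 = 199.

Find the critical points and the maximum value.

Lagrange conditions: y = 2*lambda*x and x = 2*lambda*y
If x = 0 then y = 0, violating the constraint, so x, y != 0.
Dividing: y/x = x/y => x^2 = y^2 => y = x or y = -x
Constraint: 2x^2 = 199 => x^2 = 199/2 => x = +/-sqrt(199/2)
Critical points: (sqrt(199/2), sqrt(199/2)), (-sqrt(199/2), -sqrt(199/2)), (sqrt(199/2), -sqrt(199/2)), (-sqrt(199/2), sqrt(199/2))
  y = x:  xy = x^2 = 199/2  at (sqrt(199/2), sqrt(199/2)) and (-sqrt(199/2), -sqrt(199/2))
  y = -x: xy = -x^2 = -199/2 at (sqrt(199/2), -sqrt(199/2)) and (-sqrt(199/2), sqrt(199/2))
Maximum xy = 199/2 at (sqrt(199/2), sqrt(199/2)) and (-sqrt(199/2), -sqrt(199/2))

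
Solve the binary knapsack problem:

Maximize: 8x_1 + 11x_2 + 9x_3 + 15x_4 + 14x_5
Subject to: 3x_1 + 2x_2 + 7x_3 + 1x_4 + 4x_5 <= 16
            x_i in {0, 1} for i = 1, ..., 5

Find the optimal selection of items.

Items: item 1 (v=8, w=3), item 2 (v=11, w=2), item 3 (v=9, w=7), item 4 (v=15, w=1), item 5 (v=14, w=4)
Capacity: 16
Checking all 32 subsets (w = total weight, v = total value):
  {}: w = 0, v = 0
  {1}: w = 3, v = 8
  {2}: w = 2, v = 11
  {3}: w = 7, v = 9
  {4}: w = 1, v = 15
  {5}: w = 4, v = 14
  {1, 2}: w = 5, v = 19
  {1, 3}: w = 10, v = 17
  {1, 4}: w = 4, v = 23
  {1, 5}: w = 7, v = 22
  {2, 3}: w = 9, v = 20
  {2, 4}: w = 3, v = 26
  {2, 5}: w = 6, v = 25
  {3, 4}: w = 8, v = 24
  {3, 5}: w = 11, v = 23
  {4, 5}: w = 5, v = 29
  {1, 2, 3}: w = 12, v = 28
  {1, 2, 4}: w = 6, v = 34
  {1, 2, 5}: w = 9, v = 33
  {1, 3, 4}: w = 11, v = 32
  {1, 3, 5}: w = 14, v = 31
  {1, 4, 5}: w = 8, v = 37
  {2, 3, 4}: w = 10, v = 35
  {2, 3, 5}: w = 13, v = 34
  {2, 4, 5}: w = 7, v = 40
  {3, 4, 5}: w = 12, v = 38
  {1, 2, 3, 4}: w = 13, v = 43
  {1, 2, 3, 5}: w = 16, v = 42
  {1, 2, 4, 5}: w = 10, v = 48
  {1, 3, 4, 5}: w = 15, v = 46
  {2, 3, 4, 5}: w = 14, v = 49
  {1, 2, 3, 4, 5}: w = 17 > 16, infeasible
Best feasible subset: items [2, 3, 4, 5]
Total weight: 14 <= 16, total value: 49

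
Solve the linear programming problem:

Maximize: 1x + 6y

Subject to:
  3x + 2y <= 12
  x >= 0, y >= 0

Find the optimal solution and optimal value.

The feasible region has vertices at [(0, 0), (4, 0), (0, 6)].
Checking objective 1x + 6y at each vertex:
  (0, 0): 1*0 + 6*0 = 0
  (4, 0): 1*4 + 6*0 = 4
  (0, 6): 1*0 + 6*6 = 36
Maximum is 36 at (0, 6).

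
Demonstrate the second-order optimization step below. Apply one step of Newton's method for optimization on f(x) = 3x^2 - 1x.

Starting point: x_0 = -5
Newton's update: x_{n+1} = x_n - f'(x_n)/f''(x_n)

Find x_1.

f(x) = 3x^2 - 1x
f'(x) = 6x + (-1), f''(x) = 6
Newton step: x_1 = x_0 - f'(x_0)/f''(x_0)
f'(-5) = -31
x_1 = -5 - -31/6 = 1/6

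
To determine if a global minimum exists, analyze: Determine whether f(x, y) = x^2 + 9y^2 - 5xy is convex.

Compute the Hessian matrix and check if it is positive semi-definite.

f(x,y) = x^2 + 9y^2 - 5xy
Hessian H = [[2, -5], [-5, 18]]
trace(H) = 20, det(H) = 11
Eigenvalues: (20 +/- sqrt(356)) / 2 = 19.43, 0.566
Since both eigenvalues > 0, f is convex.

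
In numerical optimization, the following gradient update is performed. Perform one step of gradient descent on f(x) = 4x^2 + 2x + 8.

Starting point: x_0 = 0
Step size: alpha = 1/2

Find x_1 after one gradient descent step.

f(x) = 4x^2 + 2x + 8
f'(x) = 8x + 2
f'(0) = 8*0 + (2) = 2
x_1 = x_0 - alpha * f'(x_0) = 0 - 1/2 * 2 = -1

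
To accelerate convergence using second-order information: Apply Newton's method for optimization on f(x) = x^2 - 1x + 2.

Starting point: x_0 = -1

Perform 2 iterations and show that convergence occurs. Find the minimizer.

f(x) = x^2 - 1x + 2, f'(x) = 2x + (-1), f''(x) = 2
Step 1: f'(-1) = -3, x_1 = -1 - -3/2 = 1/2
Step 2: f'(1/2) = 0, x_2 = 1/2 (converged)
Newton's method converges in 1 step for quadratics.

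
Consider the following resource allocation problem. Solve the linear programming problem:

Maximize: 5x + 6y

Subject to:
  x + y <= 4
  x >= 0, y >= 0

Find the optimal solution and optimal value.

The feasible region has vertices at [(0, 0), (4, 0), (0, 4)].
Checking objective 5x + 6y at each vertex:
  (0, 0): 5*0 + 6*0 = 0
  (4, 0): 5*4 + 6*0 = 20
  (0, 4): 5*0 + 6*4 = 24
Maximum is 24 at (0, 4).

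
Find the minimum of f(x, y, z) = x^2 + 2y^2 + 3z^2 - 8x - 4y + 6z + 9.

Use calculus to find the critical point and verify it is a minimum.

f(x,y,z) = x^2 + 2y^2 + 3z^2 - 8x - 4y + 6z + 9
df/dx = 2x + (-8) = 0 => x = 4
df/dy = 4y + (-4) = 0 => y = 1
df/dz = 6z + (6) = 0 => z = -1
f(4,1,-1) = 1*(4)^2 + 2*(1)^2 + 3*(-1)^2 + -8*(4) + -4*(1) + 6*(-1) + 9 = -12
Hessian is diagonal with entries 2, 4, 6 > 0, confirmed minimum.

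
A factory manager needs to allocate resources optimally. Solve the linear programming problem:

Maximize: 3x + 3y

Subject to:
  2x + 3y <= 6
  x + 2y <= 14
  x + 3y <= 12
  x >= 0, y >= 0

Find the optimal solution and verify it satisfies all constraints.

Feasible vertices: (0, 0), (0, 2), (3, 0)
Objective 3x + 3y at each vertex:
  (0, 0): 0
  (0, 2): 6
  (3, 0): 9
Maximum is 9 at (3, 0).
Verify constraints at (x, y) = (3, 0):
  2*3 + 3*0 = 6 <= 6 (active)
  1*3 + 2*0 = 3 <= 14
  1*3 + 3*0 = 3 <= 12
  x = 3 >= 0, y = 0 >= 0. All constraints satisfied.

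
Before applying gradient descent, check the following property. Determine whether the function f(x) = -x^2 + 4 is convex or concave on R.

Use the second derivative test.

f(x) = -x^2 + 4
f'(x) = -2x + 0
f''(x) = -2
Since f''(x) = -2 < 0 for all x, f is concave on R.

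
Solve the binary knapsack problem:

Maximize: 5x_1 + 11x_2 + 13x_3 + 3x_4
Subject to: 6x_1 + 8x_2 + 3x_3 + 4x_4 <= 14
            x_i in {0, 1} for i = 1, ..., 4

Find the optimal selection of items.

Items: item 1 (v=5, w=6), item 2 (v=11, w=8), item 3 (v=13, w=3), item 4 (v=3, w=4)
Capacity: 14
Checking all 16 subsets (w = total weight, v = total value):
  {}: w = 0, v = 0
  {1}: w = 6, v = 5
  {2}: w = 8, v = 11
  {3}: w = 3, v = 13
  {4}: w = 4, v = 3
  {1, 2}: w = 14, v = 16
  {1, 3}: w = 9, v = 18
  {1, 4}: w = 10, v = 8
  {2, 3}: w = 11, v = 24
  {2, 4}: w = 12, v = 14
  {3, 4}: w = 7, v = 16
  {1, 2, 3}: w = 17 > 14, infeasible
  {1, 2, 4}: w = 18 > 14, infeasible
  {1, 3, 4}: w = 13, v = 21
  {2, 3, 4}: w = 15 > 14, infeasible
  {1, 2, 3, 4}: w = 21 > 14, infeasible
Best feasible subset: items [2, 3]
Total weight: 11 <= 14, total value: 24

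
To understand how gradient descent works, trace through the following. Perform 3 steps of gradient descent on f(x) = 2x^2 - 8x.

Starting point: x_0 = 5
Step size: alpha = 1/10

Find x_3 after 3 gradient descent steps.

f(x) = 2x^2 - 8x, f'(x) = 4x + (-8)
Step 1: f'(5) = 12, x_1 = 5 - 1/10 * 12 = 19/5
Step 2: f'(19/5) = 36/5, x_2 = 19/5 - 1/10 * 36/5 = 77/25
Step 3: f'(77/25) = 108/25, x_3 = 77/25 - 1/10 * 108/25 = 331/125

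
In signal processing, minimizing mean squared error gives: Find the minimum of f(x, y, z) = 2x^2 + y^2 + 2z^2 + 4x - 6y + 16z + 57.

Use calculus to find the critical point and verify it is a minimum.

f(x,y,z) = 2x^2 + y^2 + 2z^2 + 4x - 6y + 16z + 57
df/dx = 4x + (4) = 0 => x = -1
df/dy = 2y + (-6) = 0 => y = 3
df/dz = 4z + (16) = 0 => z = -4
f(-1,3,-4) = 2*(-1)^2 + 1*(3)^2 + 2*(-4)^2 + 4*(-1) + -6*(3) + 16*(-4) + 57 = 14
Hessian is diagonal with entries 4, 2, 4 > 0, confirmed minimum.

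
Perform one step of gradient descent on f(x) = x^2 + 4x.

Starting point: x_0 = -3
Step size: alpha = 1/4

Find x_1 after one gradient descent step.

f(x) = x^2 + 4x
f'(x) = 2x + 4
f'(-3) = 2*-3 + (4) = -2
x_1 = x_0 - alpha * f'(x_0) = -3 - 1/4 * -2 = -5/2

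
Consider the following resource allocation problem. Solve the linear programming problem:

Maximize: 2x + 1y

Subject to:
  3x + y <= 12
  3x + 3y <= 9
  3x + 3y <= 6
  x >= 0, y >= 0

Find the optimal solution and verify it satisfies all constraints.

Feasible vertices: (0, 0), (0, 2), (2, 0)
Objective 2x + 1y at each vertex:
  (0, 0): 0
  (0, 2): 2
  (2, 0): 4
Maximum is 4 at (2, 0).
Verify constraints at (x, y) = (2, 0):
  3*2 + 1*0 = 6 <= 12
  3*2 + 3*0 = 6 <= 9
  3*2 + 3*0 = 6 <= 6 (active)
  x = 2 >= 0, y = 0 >= 0. All constraints satisfied.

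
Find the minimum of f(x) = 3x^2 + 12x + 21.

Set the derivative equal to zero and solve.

f(x) = 3x^2 + 12x + 21
f'(x) = 6x + (12) = 0
x = -12/6 = -2
f(-2) = 9
Since f''(x) = 6 > 0, this is a minimum.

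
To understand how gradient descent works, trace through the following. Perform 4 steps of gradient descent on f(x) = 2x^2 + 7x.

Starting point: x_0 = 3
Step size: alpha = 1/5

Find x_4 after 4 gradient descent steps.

f(x) = 2x^2 + 7x, f'(x) = 4x + (7)
Step 1: f'(3) = 19, x_1 = 3 - 1/5 * 19 = -4/5
Step 2: f'(-4/5) = 19/5, x_2 = -4/5 - 1/5 * 19/5 = -39/25
Step 3: f'(-39/25) = 19/25, x_3 = -39/25 - 1/5 * 19/25 = -214/125
Step 4: f'(-214/125) = 19/125, x_4 = -214/125 - 1/5 * 19/125 = -1089/625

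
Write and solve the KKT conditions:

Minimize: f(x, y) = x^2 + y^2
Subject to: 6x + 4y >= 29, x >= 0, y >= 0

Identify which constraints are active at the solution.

KKT conditions for min x^2 + y^2 s.t. 6x + 4y >= 29, x >= 0, y >= 0:
Stationarity: 2x = mu*6 + mu_x, 2y = mu*4 + mu_y, with mu, mu_x, mu_y >= 0
Complementary slackness: mu*(6x + 4y - 29) = 0, mu_x*x = 0, mu_y*y = 0
(0, 0) is infeasible (6*0 + 4*0 < 29), so if mu = 0 stationarity would force x = mu_x/2 >= 0, y = mu_y/2 >= 0 with mu_x*x = mu_y*y = 0, i.e. x = y = 0: contradiction. Hence mu > 0 and 6x + 4y = 29 is active.
Try x > 0, y > 0 (so mu_x = mu_y = 0): x = 6*mu/2, y = 4*mu/2
Substitute: 6*(6*mu/2) + 4*(4*mu/2) = 29
  mu*52/2 = 29 => mu = 29/26
x* = 87/26 > 0, y* = 29/13 > 0, consistent with mu_x = mu_y = 0.
f is convex and the constraints are linear, so this KKT point is the global minimum.
f* = 841/52
Active constraints: 6x + 4y >= 29 (holds with equality, mu = 29/26 > 0); x >= 0 and y >= 0 are inactive (mu_x = mu_y = 0).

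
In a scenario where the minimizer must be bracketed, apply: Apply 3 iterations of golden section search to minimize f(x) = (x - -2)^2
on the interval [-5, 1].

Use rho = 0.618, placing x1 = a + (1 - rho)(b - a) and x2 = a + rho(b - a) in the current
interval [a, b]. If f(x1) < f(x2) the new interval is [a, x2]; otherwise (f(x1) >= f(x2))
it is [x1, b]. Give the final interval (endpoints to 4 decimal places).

Golden section search for min of f(x) = (x - -2)^2 on [-5, 1].
Each step: x1 = a + (1 - rho)(b - a), x2 = a + rho(b - a); if f(x1) < f(x2) keep [a, x2], otherwise keep [x1, b].
Step 1: [-5.0000, 1.0000], x1=-2.7080 (f=0.5013), x2=-1.2920 (f=0.5013); f(x1) = f(x2) (tie, not '<') => keep [-2.7080, 1.0000]
Step 2: [-2.7080, 1.0000], x1=-1.2915 (f=0.5019), x2=-0.4165 (f=2.5076); f(x1) < f(x2) => keep [-2.7080, -0.4165]
Step 3: [-2.7080, -0.4165], x1=-1.8326 (f=0.0280), x2=-1.2918 (f=0.5015); f(x1) < f(x2) => keep [-2.7080, -1.2918]
Final interval: [-2.7080, -1.2918]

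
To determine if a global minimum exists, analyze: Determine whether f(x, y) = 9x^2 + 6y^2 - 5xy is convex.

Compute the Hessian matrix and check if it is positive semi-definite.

f(x,y) = 9x^2 + 6y^2 - 5xy
Hessian H = [[18, -5], [-5, 12]]
trace(H) = 30, det(H) = 191
Eigenvalues: (30 +/- sqrt(136)) / 2 = 20.83, 9.169
Since both eigenvalues > 0, f is convex.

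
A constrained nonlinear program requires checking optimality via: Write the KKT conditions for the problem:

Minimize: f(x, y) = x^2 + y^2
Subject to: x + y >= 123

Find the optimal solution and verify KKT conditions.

KKT conditions for min x^2 + y^2 s.t. x + y >= 123:
Stationarity: 2x = mu, 2y = mu
So x = y = mu/2.
Complementary slackness: mu*(x + y - 123) = 0
Primal feasibility: x + y >= 123; dual feasibility: mu >= 0
If mu = 0 then x = y = 0, but 0 + 0 < 123 is infeasible, so the constraint is active.
Constraint active: x + y = 2*(mu/2) = 123 => mu = 123
x = y = 123/2, f = 15129/2
Verify: stationarity 2*(123/2) = 123 = mu; primal 123/2 + 123/2 = 123 >= 123; dual mu = 123 >= 0; complementary slackness 123*(123 - 123) = 0. All KKT conditions hold.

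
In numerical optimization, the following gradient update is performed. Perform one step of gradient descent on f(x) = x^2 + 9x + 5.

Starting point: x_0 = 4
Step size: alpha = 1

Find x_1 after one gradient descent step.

f(x) = x^2 + 9x + 5
f'(x) = 2x + 9
f'(4) = 2*4 + (9) = 17
x_1 = x_0 - alpha * f'(x_0) = 4 - 1 * 17 = -13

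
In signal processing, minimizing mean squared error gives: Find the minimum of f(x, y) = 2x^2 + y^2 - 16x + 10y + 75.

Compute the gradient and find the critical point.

f(x,y) = 2x^2 + y^2 - 16x + 10y + 75
df/dx = 4x + (-16) = 0  =>  x = 4
df/dy = 2y + (10) = 0  =>  y = -5
f(4, -5) = 2*(4)^2 + 1*(-5)^2 + -16*(4) + 10*(-5) + 75 = 18
Hessian is diagonal with entries 4, 2 > 0, so this is a minimum.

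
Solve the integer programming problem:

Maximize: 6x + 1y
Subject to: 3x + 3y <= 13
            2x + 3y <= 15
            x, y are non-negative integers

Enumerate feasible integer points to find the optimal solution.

Constraint 1: 3x + 3y <= 13
Constraint 2: 2x + 3y <= 15
Feasible x range (need y >= 0): 0 <= x <= min(13/3, 15/2) => x in {0, ..., 4}.
Enumerate feasible integer points row by row (the coefficient of y is 1 > 0, so for each x the largest feasible y gives the best value):
  x = 0: y <= min((13 - 3*0)/3, (15 - 2*0)/3) => y in {0, ..., 4}; best 6*0 + 1*4 = 4
  x = 1: y <= min((13 - 3*1)/3, (15 - 2*1)/3) => y in {0, ..., 3}; best 6*1 + 1*3 = 9
  x = 2: y <= min((13 - 3*2)/3, (15 - 2*2)/3) => y in {0, ..., 2}; best 6*2 + 1*2 = 14
  x = 3: y <= min((13 - 3*3)/3, (15 - 2*3)/3) => y in {0, ..., 1}; best 6*3 + 1*1 = 19
  x = 4: y <= min((13 - 3*4)/3, (15 - 2*4)/3) => y in {0}; best 6*4 + 1*0 = 24
The maximum 6x + 1y = 24 is achieved at x = 4, y = 0.
Check: 3*4 + 3*0 = 12 <= 13 and 2*4 + 3*0 = 8 <= 15.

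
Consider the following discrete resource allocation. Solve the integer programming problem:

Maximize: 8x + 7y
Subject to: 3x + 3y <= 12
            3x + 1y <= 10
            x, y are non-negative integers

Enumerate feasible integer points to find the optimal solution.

Constraint 1: 3x + 3y <= 12
Constraint 2: 3x + 1y <= 10
Feasible x range (need y >= 0): 0 <= x <= min(12/3, 10/3) => x in {0, ..., 3}.
Enumerate feasible integer points row by row (the coefficient of y is 7 > 0, so for each x the largest feasible y gives the best value):
  x = 0: y <= min((12 - 3*0)/3, (10 - 3*0)/1) => y in {0, ..., 4}; best 8*0 + 7*4 = 28
  x = 1: y <= min((12 - 3*1)/3, (10 - 3*1)/1) => y in {0, ..., 3}; best 8*1 + 7*3 = 29
  x = 2: y <= min((12 - 3*2)/3, (10 - 3*2)/1) => y in {0, ..., 2}; best 8*2 + 7*2 = 30
  x = 3: y <= min((12 - 3*3)/3, (10 - 3*3)/1) => y in {0, ..., 1}; best 8*3 + 7*1 = 31
The maximum 8x + 7y = 31 is achieved at x = 3, y = 1.
Check: 3*3 + 3*1 = 12 <= 12 and 3*3 + 1*1 = 10 <= 10.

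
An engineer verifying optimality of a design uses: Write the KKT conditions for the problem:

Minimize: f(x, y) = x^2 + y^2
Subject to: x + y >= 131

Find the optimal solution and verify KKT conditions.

KKT conditions for min x^2 + y^2 s.t. x + y >= 131:
Stationarity: 2x = mu, 2y = mu
So x = y = mu/2.
Complementary slackness: mu*(x + y - 131) = 0
Primal feasibility: x + y >= 131; dual feasibility: mu >= 0
If mu = 0 then x = y = 0, but 0 + 0 < 131 is infeasible, so the constraint is active.
Constraint active: x + y = 2*(mu/2) = 131 => mu = 131
x = y = 131/2, f = 17161/2
Verify: stationarity 2*(131/2) = 131 = mu; primal 131/2 + 131/2 = 131 >= 131; dual mu = 131 >= 0; complementary slackness 131*(131 - 131) = 0. All KKT conditions hold.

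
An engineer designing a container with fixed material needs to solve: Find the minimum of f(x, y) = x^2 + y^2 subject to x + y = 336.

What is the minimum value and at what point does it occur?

Substitute y = 336 - x into f(x,y) = x^2 + y^2:
g(x) = x^2 + (336 - x)^2 = 2x^2 - 672x + 112896
g'(x) = 4x - 672 = 0  =>  x = 168
y = 336 - 168 = 168
Minimum value = 168^2 + 168^2 = 56448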